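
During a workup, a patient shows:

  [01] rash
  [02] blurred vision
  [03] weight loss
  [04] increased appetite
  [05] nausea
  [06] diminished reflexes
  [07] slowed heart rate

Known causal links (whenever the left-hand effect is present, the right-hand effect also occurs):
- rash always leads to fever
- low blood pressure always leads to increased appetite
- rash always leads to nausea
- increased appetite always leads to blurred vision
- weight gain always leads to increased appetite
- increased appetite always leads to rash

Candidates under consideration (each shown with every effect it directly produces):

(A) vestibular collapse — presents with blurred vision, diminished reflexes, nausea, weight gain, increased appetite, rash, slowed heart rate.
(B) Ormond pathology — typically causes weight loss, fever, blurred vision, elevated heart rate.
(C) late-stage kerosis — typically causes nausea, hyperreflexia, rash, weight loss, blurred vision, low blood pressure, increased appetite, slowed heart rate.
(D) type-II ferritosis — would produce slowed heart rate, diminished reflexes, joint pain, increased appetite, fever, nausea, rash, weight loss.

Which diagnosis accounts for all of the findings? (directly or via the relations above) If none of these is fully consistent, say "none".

D

Per-candidate check:
(A) vestibular collapse — rash match; blurred vision match; weight loss miss; increased appetite match; nausea match; diminished reflexes match; slowed heart rate match
(B) Ormond pathology — rash miss; blurred vision match; weight loss match; increased appetite miss; nausea miss; diminished reflexes miss; slowed heart rate miss
(C) late-stage kerosis — rash match; blurred vision match; weight loss match; increased appetite match; nausea match; diminished reflexes miss; slowed heart rate match
(D) type-II ferritosis — accounts for every observation (blurred vision by increased appetite → blurred vision)
Only (D) is consistent with every observation.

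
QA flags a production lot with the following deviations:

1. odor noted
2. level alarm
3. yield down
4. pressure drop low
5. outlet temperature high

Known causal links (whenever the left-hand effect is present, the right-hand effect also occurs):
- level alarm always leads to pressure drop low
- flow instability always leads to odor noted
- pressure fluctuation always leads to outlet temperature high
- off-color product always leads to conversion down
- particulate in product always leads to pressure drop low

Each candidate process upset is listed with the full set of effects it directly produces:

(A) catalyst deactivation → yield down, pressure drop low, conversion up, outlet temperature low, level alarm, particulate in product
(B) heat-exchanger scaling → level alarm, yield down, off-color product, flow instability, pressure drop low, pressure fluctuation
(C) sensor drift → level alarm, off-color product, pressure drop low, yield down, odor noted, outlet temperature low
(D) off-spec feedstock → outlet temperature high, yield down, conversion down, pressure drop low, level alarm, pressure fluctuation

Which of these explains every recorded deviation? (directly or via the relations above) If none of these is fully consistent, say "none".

B

Testing each hypothesis:
(A) catalyst deactivation — odor noted ✗; level alarm ✓; yield down ✓; pressure drop low ✓; outlet temperature high ✗
(B) heat-exchanger scaling — accounts for every observation (odor noted via flow instability → odor noted)
(C) sensor drift — odor noted ✓; level alarm ✓; yield down ✓; pressure drop low ✓; outlet temperature high ✗
(D) off-spec feedstock — does not account for odor noted
(B) alone accounts for all the evidence.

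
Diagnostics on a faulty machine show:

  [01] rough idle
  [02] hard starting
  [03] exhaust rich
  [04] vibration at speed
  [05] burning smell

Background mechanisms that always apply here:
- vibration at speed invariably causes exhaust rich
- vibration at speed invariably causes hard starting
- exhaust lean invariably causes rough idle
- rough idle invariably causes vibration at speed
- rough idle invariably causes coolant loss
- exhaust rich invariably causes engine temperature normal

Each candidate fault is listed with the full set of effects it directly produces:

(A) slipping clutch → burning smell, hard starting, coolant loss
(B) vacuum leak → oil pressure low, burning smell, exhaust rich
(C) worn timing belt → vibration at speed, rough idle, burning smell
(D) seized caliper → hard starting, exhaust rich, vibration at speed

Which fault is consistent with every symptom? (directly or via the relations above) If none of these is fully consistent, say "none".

Testing each hypothesis:
(A) slipping clutch — rough idle NO; hard starting yes; exhaust rich NO; vibration at speed NO; burning smell yes
(B) vacuum leak — does not account for rough idle, hard starting, vibration at speed
(C) worn timing belt — accounts for every observation (hard starting by vibration at speed → hard starting)
(D) seized caliper — rough idle NO; hard starting yes; exhaust rich yes; vibration at speed yes; burning smell NO
(C) alone accounts for all the evidence.

C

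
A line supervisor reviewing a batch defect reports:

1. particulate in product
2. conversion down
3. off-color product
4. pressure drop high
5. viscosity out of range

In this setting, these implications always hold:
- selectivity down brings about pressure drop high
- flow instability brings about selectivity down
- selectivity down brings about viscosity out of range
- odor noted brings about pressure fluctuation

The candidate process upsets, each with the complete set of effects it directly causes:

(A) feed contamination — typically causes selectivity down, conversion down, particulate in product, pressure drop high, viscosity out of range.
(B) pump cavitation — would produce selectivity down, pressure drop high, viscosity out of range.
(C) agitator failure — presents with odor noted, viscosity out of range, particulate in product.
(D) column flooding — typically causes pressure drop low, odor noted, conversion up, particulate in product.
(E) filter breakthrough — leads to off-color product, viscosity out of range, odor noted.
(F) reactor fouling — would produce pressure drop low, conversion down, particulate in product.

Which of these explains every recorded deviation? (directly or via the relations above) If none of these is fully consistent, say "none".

none

Per-candidate check:
(A) feed contamination — particulate in product yes; conversion down yes; off-color product NO; pressure drop high yes; viscosity out of range yes
(B) pump cavitation — does not account for particulate in product, conversion down, off-color product
(C) agitator failure — particulate in product yes; conversion down NO; off-color product NO; pressure drop high NO; viscosity out of range yes
(D) column flooding — particulate in product yes; conversion down NO; off-color product NO; pressure drop high NO; viscosity out of range NO
(E) filter breakthrough — particulate in product NO; conversion down NO; off-color product yes; pressure drop high NO; viscosity out of range yes
(F) reactor fouling — fails on off-color product, pressure drop high, viscosity out of range (predicts pressure drop low, not pressure drop high)
None of the listed candidates fits everything.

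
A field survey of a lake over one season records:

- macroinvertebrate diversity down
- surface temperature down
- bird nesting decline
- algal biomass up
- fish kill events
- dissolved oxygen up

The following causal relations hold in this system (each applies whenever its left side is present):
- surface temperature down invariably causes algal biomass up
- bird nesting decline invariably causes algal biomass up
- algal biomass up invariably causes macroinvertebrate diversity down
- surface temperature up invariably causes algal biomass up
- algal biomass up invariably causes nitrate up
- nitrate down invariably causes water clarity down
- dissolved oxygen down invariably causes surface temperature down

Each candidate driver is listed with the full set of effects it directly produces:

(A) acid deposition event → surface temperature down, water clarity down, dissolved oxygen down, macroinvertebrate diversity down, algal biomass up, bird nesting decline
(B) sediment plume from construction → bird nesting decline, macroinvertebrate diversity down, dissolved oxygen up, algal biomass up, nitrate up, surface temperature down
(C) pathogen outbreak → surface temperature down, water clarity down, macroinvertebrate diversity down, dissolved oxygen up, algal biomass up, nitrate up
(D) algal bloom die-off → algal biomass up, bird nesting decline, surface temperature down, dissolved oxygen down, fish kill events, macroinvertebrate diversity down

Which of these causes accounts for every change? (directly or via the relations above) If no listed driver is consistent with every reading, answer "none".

none

Testing each hypothesis:
(A) acid deposition event — fails on fish kill events, dissolved oxygen up (predicts dissolved oxygen down, not dissolved oxygen up)
(B) sediment plume from construction — does not account for fish kill events
(C) pathogen outbreak — macroinvertebrate diversity down match; surface temperature down match; bird nesting decline miss; algal biomass up match; fish kill events miss; dissolved oxygen up match
(D) algal bloom die-off — fails on dissolved oxygen up (predicts dissolved oxygen down, not dissolved oxygen up)
Every candidate fails on at least one observation.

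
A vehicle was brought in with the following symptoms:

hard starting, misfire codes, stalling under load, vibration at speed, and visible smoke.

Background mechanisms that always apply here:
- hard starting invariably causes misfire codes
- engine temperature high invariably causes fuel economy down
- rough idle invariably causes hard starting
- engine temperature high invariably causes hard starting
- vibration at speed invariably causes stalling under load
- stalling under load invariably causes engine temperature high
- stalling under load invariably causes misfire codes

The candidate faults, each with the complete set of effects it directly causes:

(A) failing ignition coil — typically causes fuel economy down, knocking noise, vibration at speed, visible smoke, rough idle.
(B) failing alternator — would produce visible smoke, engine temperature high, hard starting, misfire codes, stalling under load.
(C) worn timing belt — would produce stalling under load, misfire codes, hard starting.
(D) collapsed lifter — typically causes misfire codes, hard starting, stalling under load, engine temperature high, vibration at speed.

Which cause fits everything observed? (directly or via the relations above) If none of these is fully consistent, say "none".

A

Testing each hypothesis:
(A) failing ignition coil — hard starting match (via rough idle → hard starting); misfire codes match (via rough idle → hard starting → misfire codes); stalling under load match (via vibration at speed → stalling under load); vibration at speed match; visible smoke match
(B) failing alternator — hard starting match; misfire codes match; stalling under load match; vibration at speed miss; visible smoke match
(C) worn timing belt — hard starting match; misfire codes match; stalling under load match; vibration at speed miss; visible smoke miss
(D) collapsed lifter — hard starting match; misfire codes match; stalling under load match; vibration at speed match; visible smoke miss
(A) alone accounts for all the evidence.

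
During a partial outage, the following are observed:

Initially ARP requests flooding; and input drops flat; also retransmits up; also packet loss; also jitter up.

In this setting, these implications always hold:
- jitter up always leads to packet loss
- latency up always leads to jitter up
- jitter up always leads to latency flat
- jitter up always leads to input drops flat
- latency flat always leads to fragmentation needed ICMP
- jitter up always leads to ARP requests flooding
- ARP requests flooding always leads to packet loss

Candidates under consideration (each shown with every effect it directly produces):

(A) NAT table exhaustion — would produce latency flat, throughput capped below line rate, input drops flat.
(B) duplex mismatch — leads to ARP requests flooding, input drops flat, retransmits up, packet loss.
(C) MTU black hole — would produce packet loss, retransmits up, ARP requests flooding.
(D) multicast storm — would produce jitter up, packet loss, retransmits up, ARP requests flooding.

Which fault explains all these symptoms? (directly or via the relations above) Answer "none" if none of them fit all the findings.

D

Checking each candidate against the observations:
(A) NAT table exhaustion — does not account for ARP requests flooding, retransmits up, packet loss, jitter up
(B) duplex mismatch — ARP requests flooding ✓; input drops flat ✓; retransmits up ✓; packet loss ✓; jitter up ✗
(C) MTU black hole — does not account for input drops flat, jitter up
(D) multicast storm — ARP requests flooding ✓; input drops flat ✓ (via jitter up → input drops flat); retransmits up ✓; packet loss ✓; jitter up ✓
(D) alone accounts for all the evidence.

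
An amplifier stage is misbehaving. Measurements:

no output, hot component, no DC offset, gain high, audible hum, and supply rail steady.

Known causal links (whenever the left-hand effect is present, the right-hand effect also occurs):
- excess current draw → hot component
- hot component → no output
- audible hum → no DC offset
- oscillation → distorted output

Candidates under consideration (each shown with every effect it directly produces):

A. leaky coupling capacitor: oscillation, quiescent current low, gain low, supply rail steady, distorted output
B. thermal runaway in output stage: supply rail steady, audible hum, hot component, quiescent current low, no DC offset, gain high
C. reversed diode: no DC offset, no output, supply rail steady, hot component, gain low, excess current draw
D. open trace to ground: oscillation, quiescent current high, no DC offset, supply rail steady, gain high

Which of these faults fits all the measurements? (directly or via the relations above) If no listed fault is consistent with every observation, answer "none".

B

Per-candidate check:
(A) leaky coupling capacitor — no output miss; hot component miss; no DC offset miss; gain high miss; audible hum miss; supply rail steady match
(B) thermal runaway in output stage — no output match (through hot component → no output); hot component match; no DC offset match; gain high match; audible hum match; supply rail steady match
(C) reversed diode — no output match; hot component match; no DC offset match; gain high miss; audible hum miss; supply rail steady match
(D) open trace to ground — no output miss; hot component miss; no DC offset match; gain high match; audible hum miss; supply rail steady match
(B) alone accounts for all the evidence.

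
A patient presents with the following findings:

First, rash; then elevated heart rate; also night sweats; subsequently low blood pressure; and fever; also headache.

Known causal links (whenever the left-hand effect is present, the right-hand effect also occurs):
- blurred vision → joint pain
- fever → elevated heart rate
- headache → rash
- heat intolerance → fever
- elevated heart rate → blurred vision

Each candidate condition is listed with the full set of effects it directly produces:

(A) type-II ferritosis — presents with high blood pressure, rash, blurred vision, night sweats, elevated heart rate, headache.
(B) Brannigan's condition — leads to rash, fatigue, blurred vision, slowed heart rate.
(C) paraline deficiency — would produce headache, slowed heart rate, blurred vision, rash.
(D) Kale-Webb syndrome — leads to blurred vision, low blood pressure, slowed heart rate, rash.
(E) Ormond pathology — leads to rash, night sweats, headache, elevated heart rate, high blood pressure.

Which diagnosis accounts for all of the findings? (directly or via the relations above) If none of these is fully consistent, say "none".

none

Per-candidate check:
(A) type-II ferritosis — rash yes; elevated heart rate yes; night sweats yes; low blood pressure NO; fever NO; headache yes
(B) Brannigan's condition — fails on elevated heart rate, night sweats, low blood pressure, fever, headache (predicts slowed heart rate, not elevated heart rate)
(C) paraline deficiency — fails on elevated heart rate, night sweats, low blood pressure, fever (predicts slowed heart rate, not elevated heart rate)
(D) Kale-Webb syndrome — fails on elevated heart rate, night sweats, fever, headache (predicts slowed heart rate, not elevated heart rate)
(E) Ormond pathology — rash yes; elevated heart rate yes; night sweats yes; low blood pressure NO; fever NO; headache yes
None of the listed candidates fits everything.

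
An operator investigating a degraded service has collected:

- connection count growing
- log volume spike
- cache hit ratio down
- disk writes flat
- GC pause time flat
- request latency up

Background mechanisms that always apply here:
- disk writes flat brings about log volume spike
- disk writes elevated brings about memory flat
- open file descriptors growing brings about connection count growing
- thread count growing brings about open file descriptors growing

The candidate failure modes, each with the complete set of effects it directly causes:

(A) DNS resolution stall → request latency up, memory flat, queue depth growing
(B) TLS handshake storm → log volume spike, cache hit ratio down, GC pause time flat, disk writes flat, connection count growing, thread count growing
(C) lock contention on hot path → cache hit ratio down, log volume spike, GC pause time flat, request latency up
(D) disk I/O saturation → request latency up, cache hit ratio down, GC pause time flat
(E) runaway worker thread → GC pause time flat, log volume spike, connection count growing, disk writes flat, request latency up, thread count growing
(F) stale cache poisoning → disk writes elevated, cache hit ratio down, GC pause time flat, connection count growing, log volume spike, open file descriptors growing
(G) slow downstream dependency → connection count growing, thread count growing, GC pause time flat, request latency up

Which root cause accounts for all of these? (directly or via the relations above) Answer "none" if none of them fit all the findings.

Checking each candidate against the observations:
(A) DNS resolution stall — connection count growing ✗; log volume spike ✗; cache hit ratio down ✗; disk writes flat ✗; GC pause time flat ✗; request latency up ✓
(B) TLS handshake storm — does not account for request latency up
(C) lock contention on hot path — does not account for connection count growing, disk writes flat
(D) disk I/O saturation — does not account for connection count growing, log volume spike, disk writes flat
(E) runaway worker thread — does not account for cache hit ratio down
(F) stale cache poisoning — fails on disk writes flat, request latency up (predicts disk writes elevated, not disk writes flat)
(G) slow downstream dependency — does not account for log volume spike, cache hit ratio down, disk writes flat
No candidate is consistent with all observations.

none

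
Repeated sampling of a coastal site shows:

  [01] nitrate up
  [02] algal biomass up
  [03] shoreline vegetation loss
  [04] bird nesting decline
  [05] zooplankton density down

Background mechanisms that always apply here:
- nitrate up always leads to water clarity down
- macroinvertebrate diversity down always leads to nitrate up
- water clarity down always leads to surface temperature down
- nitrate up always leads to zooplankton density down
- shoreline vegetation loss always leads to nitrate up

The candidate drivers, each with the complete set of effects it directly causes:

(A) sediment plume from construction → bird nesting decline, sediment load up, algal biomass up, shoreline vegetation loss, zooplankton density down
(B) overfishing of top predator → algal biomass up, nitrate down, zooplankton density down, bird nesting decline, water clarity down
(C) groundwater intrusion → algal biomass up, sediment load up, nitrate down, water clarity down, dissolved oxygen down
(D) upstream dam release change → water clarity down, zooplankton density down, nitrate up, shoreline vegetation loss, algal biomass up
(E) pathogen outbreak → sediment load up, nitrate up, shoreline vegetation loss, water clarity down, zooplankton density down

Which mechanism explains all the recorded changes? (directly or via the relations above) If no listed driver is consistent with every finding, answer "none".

Testing each hypothesis:
(A) sediment plume from construction — accounts for every observation (nitrate up by shoreline vegetation loss → nitrate up)
(B) overfishing of top predator — nitrate up NO; algal biomass up yes; shoreline vegetation loss NO; bird nesting decline yes; zooplankton density down yes
(C) groundwater intrusion — nitrate up NO; algal biomass up yes; shoreline vegetation loss NO; bird nesting decline NO; zooplankton density down NO
(D) upstream dam release change — nitrate up yes; algal biomass up yes; shoreline vegetation loss yes; bird nesting decline NO; zooplankton density down yes
(E) pathogen outbreak — does not account for algal biomass up, bird nesting decline
Only (A) is consistent with every observation.

A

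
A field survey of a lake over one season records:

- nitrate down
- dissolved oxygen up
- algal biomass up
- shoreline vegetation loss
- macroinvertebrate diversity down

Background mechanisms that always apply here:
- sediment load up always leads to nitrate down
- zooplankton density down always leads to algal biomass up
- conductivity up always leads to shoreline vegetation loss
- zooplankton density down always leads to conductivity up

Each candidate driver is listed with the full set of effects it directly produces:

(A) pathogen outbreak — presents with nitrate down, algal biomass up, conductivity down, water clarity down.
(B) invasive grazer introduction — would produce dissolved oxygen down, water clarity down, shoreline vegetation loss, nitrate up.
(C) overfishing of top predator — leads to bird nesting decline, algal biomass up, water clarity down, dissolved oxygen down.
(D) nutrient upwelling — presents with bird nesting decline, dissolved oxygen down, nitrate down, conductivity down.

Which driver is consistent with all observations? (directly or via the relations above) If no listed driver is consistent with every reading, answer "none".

Checking each candidate against the observations:
(A) pathogen outbreak — does not account for dissolved oxygen up, shoreline vegetation loss, macroinvertebrate diversity down
(B) invasive grazer introduction — nitrate down -; dissolved oxygen up -; algal biomass up -; shoreline vegetation loss +; macroinvertebrate diversity down -
(C) overfishing of top predator — nitrate down -; dissolved oxygen up -; algal biomass up +; shoreline vegetation loss -; macroinvertebrate diversity down -
(D) nutrient upwelling — nitrate down +; dissolved oxygen up -; algal biomass up -; shoreline vegetation loss -; macroinvertebrate diversity down -
None of the listed candidates fits everything.

none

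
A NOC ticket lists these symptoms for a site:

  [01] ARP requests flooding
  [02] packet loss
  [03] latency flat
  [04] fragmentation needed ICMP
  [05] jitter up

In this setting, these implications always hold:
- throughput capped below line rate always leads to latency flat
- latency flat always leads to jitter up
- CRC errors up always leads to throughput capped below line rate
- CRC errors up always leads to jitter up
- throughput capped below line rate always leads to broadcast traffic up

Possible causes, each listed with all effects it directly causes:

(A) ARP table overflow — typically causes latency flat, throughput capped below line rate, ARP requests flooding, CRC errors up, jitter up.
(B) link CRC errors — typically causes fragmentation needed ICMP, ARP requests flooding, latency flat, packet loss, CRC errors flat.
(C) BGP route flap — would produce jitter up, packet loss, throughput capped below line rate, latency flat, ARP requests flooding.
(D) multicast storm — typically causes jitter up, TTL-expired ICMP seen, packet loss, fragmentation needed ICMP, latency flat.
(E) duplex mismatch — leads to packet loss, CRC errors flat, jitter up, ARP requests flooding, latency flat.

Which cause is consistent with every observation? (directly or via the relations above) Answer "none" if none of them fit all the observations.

B

For each candidate, compare predicted effects to what was observed:
(A) ARP table overflow — does not account for packet loss, fragmentation needed ICMP
(B) link CRC errors — accounts for every observation (jitter up by latency flat → jitter up)
(C) BGP route flap — ARP requests flooding yes; packet loss yes; latency flat yes; fragmentation needed ICMP NO; jitter up yes
(D) multicast storm — ARP requests flooding NO; packet loss yes; latency flat yes; fragmentation needed ICMP yes; jitter up yes
(E) duplex mismatch — does not account for fragmentation needed ICMP
Only (B) is consistent with every observation.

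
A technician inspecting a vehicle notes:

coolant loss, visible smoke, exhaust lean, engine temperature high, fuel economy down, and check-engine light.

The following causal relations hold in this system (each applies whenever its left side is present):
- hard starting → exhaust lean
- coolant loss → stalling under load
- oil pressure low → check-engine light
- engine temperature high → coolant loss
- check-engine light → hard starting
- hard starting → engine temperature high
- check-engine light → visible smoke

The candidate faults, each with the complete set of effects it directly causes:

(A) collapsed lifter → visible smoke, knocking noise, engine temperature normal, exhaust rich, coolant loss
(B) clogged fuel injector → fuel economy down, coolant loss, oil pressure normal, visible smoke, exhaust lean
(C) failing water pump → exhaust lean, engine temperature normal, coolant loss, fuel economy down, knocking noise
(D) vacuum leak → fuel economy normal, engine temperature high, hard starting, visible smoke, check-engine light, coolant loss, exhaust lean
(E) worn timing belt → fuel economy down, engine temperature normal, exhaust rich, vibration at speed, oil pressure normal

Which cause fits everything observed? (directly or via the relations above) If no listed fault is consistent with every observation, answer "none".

Per-candidate check:
(A) collapsed lifter — coolant loss match; visible smoke match; exhaust lean miss; engine temperature high miss; fuel economy down miss; check-engine light miss
(B) clogged fuel injector — coolant loss match; visible smoke match; exhaust lean match; engine temperature high miss; fuel economy down match; check-engine light miss
(C) failing water pump — coolant loss match; visible smoke miss; exhaust lean match; engine temperature high miss; fuel economy down match; check-engine light miss
(D) vacuum leak — coolant loss match; visible smoke match; exhaust lean match; engine temperature high match; fuel economy down miss; check-engine light match
(E) worn timing belt — coolant loss miss; visible smoke miss; exhaust lean miss; engine temperature high miss; fuel economy down match; check-engine light miss
None of the listed candidates fits everything.

none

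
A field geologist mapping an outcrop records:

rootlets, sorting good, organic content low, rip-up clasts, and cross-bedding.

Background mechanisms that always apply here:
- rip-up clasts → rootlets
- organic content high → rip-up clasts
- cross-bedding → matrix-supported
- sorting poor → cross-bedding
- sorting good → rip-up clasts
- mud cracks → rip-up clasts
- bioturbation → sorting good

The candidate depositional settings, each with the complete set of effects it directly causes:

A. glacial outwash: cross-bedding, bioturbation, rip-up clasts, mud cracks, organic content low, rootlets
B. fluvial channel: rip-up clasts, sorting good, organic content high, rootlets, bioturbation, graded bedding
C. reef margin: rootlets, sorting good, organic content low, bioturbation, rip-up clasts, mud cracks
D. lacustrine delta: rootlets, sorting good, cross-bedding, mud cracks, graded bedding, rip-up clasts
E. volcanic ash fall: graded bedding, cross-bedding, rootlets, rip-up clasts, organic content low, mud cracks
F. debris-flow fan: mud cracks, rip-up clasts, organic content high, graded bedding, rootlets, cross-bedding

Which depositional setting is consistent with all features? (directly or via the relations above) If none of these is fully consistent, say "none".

Per-candidate check:
(A) glacial outwash — rootlets match; sorting good match (through bioturbation → sorting good); organic content low match; rip-up clasts match; cross-bedding match
(B) fluvial channel — fails on organic content low, cross-bedding (predicts organic content high, not organic content low)
(C) reef margin — rootlets match; sorting good match; organic content low match; rip-up clasts match; cross-bedding miss
(D) lacustrine delta — does not account for organic content low
(E) volcanic ash fall — does not account for sorting good
(F) debris-flow fan — rootlets match; sorting good miss; organic content low miss; rip-up clasts match; cross-bedding match
Only (A) is consistent with every observation.

A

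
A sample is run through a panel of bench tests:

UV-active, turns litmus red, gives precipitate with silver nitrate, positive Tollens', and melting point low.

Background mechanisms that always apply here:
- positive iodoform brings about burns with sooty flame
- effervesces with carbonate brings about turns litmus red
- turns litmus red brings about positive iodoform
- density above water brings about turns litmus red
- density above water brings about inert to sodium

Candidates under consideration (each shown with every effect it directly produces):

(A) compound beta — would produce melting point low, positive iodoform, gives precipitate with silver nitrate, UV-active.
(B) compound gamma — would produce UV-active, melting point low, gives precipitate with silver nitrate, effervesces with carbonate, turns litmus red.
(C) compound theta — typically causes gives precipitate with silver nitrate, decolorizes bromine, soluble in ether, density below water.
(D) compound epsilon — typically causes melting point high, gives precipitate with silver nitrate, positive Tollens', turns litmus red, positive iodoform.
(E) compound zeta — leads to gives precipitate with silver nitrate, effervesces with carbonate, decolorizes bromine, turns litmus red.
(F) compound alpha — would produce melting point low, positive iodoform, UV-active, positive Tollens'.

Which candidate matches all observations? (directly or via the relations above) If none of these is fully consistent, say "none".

none

Testing each hypothesis:
(A) compound beta — UV-active +; turns litmus red -; gives precipitate with silver nitrate +; positive Tollens' -; melting point low +
(B) compound gamma — does not account for positive Tollens'
(C) compound theta — UV-active -; turns litmus red -; gives precipitate with silver nitrate +; positive Tollens' -; melting point low -
(D) compound epsilon — fails on UV-active, melting point low (predicts melting point high, not melting point low)
(E) compound zeta — UV-active -; turns litmus red +; gives precipitate with silver nitrate +; positive Tollens' -; melting point low -
(F) compound alpha — UV-active +; turns litmus red -; gives precipitate with silver nitrate -; positive Tollens' +; melting point low +
No candidate is consistent with all observations.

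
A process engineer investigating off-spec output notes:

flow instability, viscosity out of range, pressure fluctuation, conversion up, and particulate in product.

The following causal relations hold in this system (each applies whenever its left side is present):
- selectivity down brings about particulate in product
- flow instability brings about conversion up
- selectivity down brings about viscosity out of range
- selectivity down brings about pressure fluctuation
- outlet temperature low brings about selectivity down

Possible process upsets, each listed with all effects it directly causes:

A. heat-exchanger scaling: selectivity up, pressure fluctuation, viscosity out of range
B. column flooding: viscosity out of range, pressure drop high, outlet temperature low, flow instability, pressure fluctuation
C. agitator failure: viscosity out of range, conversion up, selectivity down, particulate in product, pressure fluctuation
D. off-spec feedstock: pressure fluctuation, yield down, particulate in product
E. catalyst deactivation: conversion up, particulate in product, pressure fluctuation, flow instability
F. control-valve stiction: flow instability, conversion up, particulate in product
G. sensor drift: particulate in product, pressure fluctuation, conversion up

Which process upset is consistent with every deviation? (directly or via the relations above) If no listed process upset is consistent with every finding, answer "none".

Testing each hypothesis:
(A) heat-exchanger scaling — does not account for flow instability, conversion up, particulate in product
(B) column flooding — accounts for every observation (conversion up by flow instability → conversion up)
(C) agitator failure — does not account for flow instability
(D) off-spec feedstock — flow instability NO; viscosity out of range NO; pressure fluctuation yes; conversion up NO; particulate in product yes
(E) catalyst deactivation — does not account for viscosity out of range
(F) control-valve stiction — flow instability yes; viscosity out of range NO; pressure fluctuation NO; conversion up yes; particulate in product yes
(G) sensor drift — does not account for flow instability, viscosity out of range
(B) alone accounts for all the evidence.

B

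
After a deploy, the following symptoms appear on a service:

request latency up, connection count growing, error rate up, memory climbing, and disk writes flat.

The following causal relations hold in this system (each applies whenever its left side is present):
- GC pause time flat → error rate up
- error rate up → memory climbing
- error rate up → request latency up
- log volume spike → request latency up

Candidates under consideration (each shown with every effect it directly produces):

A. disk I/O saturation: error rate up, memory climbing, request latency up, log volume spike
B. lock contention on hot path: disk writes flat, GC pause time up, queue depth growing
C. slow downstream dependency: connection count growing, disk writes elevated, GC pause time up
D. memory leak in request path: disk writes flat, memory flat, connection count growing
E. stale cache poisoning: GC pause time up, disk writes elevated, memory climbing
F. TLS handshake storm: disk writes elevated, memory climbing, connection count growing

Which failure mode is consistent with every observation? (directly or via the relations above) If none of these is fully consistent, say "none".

none

Checking each candidate against the observations:
(A) disk I/O saturation — does not account for connection count growing, disk writes flat
(B) lock contention on hot path — request latency up ✗; connection count growing ✗; error rate up ✗; memory climbing ✗; disk writes flat ✓
(C) slow downstream dependency — fails on request latency up, error rate up, memory climbing, disk writes flat (predicts disk writes elevated, not disk writes flat)
(D) memory leak in request path — request latency up ✗; connection count growing ✓; error rate up ✗; memory climbing ✗; disk writes flat ✓
(E) stale cache poisoning — request latency up ✗; connection count growing ✗; error rate up ✗; memory climbing ✓; disk writes flat ✗
(F) TLS handshake storm — fails on request latency up, error rate up, disk writes flat (predicts disk writes elevated, not disk writes flat)
Every candidate fails on at least one observation.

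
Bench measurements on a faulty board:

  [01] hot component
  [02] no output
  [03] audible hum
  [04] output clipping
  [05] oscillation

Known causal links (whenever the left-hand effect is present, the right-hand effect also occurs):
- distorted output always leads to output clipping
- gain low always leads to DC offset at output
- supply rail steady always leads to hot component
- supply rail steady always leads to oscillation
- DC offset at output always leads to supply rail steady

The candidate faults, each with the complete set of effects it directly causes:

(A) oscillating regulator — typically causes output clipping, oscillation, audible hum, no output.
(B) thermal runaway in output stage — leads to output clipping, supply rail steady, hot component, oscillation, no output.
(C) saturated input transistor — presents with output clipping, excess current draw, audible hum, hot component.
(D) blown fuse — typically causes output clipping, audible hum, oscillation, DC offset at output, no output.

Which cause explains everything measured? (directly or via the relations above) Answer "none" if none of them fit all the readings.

Checking each candidate against the observations:
(A) oscillating regulator — does not account for hot component
(B) thermal runaway in output stage — hot component match; no output match; audible hum miss; output clipping match; oscillation match
(C) saturated input transistor — hot component match; no output miss; audible hum match; output clipping match; oscillation miss
(D) blown fuse — hot component match (via DC offset at output → supply rail steady → hot component); no output match; audible hum match; output clipping match; oscillation match
(D) is the only candidate with no mismatches.

D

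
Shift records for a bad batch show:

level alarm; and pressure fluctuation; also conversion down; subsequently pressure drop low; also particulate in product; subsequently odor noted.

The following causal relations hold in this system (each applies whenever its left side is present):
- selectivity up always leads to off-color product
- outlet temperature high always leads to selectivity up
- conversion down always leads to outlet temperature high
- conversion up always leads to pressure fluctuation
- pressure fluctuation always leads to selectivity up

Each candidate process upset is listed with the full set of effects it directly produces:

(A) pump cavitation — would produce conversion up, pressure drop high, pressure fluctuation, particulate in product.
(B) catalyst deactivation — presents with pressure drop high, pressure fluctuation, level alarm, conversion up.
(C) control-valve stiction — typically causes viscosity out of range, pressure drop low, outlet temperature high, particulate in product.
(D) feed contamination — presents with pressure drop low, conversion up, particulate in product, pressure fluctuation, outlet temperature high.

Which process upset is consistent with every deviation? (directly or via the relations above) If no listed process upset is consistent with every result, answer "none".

Checking each candidate against the observations:
(A) pump cavitation — level alarm NO; pressure fluctuation yes; conversion down NO; pressure drop low NO; particulate in product yes; odor noted NO
(B) catalyst deactivation — level alarm yes; pressure fluctuation yes; conversion down NO; pressure drop low NO; particulate in product NO; odor noted NO
(C) control-valve stiction — does not account for level alarm, pressure fluctuation, conversion down, odor noted
(D) feed contamination — level alarm NO; pressure fluctuation yes; conversion down NO; pressure drop low yes; particulate in product yes; odor noted NO
Every candidate fails on at least one observation.

none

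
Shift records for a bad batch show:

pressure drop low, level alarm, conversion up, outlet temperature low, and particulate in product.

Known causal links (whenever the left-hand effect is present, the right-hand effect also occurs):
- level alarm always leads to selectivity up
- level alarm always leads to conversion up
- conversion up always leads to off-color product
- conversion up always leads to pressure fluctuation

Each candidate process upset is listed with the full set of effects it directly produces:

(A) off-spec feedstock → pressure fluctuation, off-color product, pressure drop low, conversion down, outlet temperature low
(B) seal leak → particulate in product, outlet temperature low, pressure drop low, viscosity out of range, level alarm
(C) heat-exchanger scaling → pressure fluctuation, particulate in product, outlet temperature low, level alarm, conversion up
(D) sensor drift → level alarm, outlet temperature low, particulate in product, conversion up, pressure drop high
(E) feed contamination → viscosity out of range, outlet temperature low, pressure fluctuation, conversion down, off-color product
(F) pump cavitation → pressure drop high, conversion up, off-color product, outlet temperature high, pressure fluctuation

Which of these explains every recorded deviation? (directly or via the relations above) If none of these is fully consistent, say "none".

B

Testing each hypothesis:
(A) off-spec feedstock — fails on level alarm, conversion up, particulate in product (predicts conversion down, not conversion up)
(B) seal leak — pressure drop low match; level alarm match; conversion up match (through level alarm → conversion up); outlet temperature low match; particulate in product match
(C) heat-exchanger scaling — pressure drop low miss; level alarm match; conversion up match; outlet temperature low match; particulate in product match
(D) sensor drift — pressure drop low miss; level alarm match; conversion up match; outlet temperature low match; particulate in product match
(E) feed contamination — pressure drop low miss; level alarm miss; conversion up miss; outlet temperature low match; particulate in product miss
(F) pump cavitation — fails on pressure drop low, level alarm, outlet temperature low, particulate in product (predicts pressure drop high, not pressure drop low; predicts outlet temperature high, not outlet temperature low)
Only (B) is consistent with every observation.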